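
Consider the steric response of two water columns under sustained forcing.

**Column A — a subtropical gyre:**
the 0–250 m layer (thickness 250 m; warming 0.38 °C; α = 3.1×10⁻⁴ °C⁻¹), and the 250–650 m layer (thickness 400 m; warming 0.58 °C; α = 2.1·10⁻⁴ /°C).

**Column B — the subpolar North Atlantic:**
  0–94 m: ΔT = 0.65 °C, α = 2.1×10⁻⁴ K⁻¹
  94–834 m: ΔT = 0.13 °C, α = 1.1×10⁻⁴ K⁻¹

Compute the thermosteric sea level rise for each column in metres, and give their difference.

A 0–250 m: 250 × 3.1×10⁻⁴ × 0.38 = 0.02945 m
A 400 × 0.58 × 2.1×10⁻⁴ = 0.04872 m
A total: 0.07817 m
B 94 × 0.65 × 2.1×10⁻⁴ = 0.012831 m
B Layer 2: 740 × 0.13 × 1.1×10⁻⁴ = 0.010582 m
B total: 0.023413 m
Difference: 0.07817 − 0.023413 = 0.054757 m

Δh_A ≈ 0.0782 m, Δh_B ≈ 0.0234 m; difference ≈ 0.0548 m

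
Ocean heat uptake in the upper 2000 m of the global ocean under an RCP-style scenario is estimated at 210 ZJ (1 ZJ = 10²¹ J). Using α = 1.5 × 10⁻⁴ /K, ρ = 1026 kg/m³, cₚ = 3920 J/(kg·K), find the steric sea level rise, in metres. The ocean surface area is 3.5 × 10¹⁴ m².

Δh ≈ 0.0224 m

Per unit area: Q = 210×10²¹ / (3.5×10¹⁴) = 6×10⁸ J/m²
Δh = αQ/(ρcₚ) = 1.5×10⁻⁴ × 6×10⁸ / (1026 × 3920) ≈ 0.022377 m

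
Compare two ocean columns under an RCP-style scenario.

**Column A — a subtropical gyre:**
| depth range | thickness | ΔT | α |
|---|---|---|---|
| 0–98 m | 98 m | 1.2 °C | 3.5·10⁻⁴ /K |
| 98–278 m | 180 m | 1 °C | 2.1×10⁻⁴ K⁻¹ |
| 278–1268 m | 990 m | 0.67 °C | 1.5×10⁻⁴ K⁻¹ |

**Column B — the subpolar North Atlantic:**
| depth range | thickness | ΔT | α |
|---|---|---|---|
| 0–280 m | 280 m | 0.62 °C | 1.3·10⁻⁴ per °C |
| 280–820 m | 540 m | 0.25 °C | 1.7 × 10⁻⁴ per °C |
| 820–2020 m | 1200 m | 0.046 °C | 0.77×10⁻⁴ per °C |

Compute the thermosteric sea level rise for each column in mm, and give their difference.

A 1.2 × 98 × 3.5×10⁻⁴ = 0.04116 m
A Layer 2: 2.1×10⁻⁴ × 180 × 1 = 0.03780 m
A Layer 3: 0.67 × 990 × 1.5×10⁻⁴ = 0.099495 m
A total: 0.178455 m
B 1.3×10⁻⁴ × 280 × 0.62 = 0.022568 m
B 280–820 m: 1.7×10⁻⁴ × 0.25 × 540 = 0.02295 m
B 1200 × 0.77×10⁻⁴ × 0.046 = 0.0042504 m
B total: 0.0497684 m
Difference: 0.178455 − 0.0497684 = 0.1286866 m

A: 180 mm; B: 50 mm; difference 130 mm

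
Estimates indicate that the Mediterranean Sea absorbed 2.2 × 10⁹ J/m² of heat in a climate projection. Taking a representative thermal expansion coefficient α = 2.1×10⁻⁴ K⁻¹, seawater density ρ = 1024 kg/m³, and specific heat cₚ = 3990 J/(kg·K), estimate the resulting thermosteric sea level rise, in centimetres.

about 11.3 cm

Δh = αQ/(ρcₚ) = 2.1×10⁻⁴ × 2.2×10⁹ / (1024 × 3990) ≈ 0.11308 m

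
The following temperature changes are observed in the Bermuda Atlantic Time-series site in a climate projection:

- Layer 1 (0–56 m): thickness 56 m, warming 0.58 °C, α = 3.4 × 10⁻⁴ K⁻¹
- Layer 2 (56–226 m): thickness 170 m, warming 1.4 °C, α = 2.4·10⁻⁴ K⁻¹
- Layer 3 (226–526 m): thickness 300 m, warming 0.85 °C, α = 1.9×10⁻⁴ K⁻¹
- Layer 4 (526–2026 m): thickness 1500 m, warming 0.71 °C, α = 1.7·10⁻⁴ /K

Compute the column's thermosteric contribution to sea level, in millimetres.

Layer 1: 56 × 0.58 × 3.4×10⁻⁴ = 0.0110432 m
56–226 m: 1.4 × 2.4×10⁻⁴ × 170 = 0.05712 m
Layer 3: 1.9×10⁻⁴ × 0.85 × 300 = 0.04845 m
Layer 4: 1500 × 0.71 × 1.7×10⁻⁴ = 0.18105 m
Δh = 0.0110432 + 0.05712 + 0.04845 + 0.18105 = 0.2976632 m

300 mm of thermosteric rise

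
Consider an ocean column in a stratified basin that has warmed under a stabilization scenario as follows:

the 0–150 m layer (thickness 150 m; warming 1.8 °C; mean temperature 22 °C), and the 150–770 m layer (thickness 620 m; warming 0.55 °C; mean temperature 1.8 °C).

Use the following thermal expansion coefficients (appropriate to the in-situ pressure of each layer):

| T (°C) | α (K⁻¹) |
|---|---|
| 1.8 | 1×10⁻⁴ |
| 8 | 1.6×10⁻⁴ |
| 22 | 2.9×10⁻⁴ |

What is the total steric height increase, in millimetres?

112 mm

Layer 1 at 22 °C → α = 2.9×10⁻⁴ K⁻¹
Layer 2 at 1.8 °C → α = 1×10⁻⁴ K⁻¹
Layer 1: 2.9×10⁻⁴ × 1.8 × 150 = 0.07830 m
620 × 0.55 × 1×10⁻⁴ = 0.03410 m
Δh = 0.07830 + 0.03410 = 0.11240 m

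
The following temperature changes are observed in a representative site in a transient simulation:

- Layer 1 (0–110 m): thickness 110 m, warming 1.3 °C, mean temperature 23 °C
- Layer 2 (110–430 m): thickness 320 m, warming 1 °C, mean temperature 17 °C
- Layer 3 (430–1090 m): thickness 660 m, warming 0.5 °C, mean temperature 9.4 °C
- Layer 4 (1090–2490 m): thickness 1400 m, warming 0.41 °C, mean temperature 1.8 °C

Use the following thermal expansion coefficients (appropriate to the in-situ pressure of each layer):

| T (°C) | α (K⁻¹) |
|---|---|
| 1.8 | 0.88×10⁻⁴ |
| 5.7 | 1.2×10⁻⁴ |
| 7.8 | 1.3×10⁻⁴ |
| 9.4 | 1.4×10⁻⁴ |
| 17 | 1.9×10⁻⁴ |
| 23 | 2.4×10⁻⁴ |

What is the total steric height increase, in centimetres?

19.2 cm

Layer 1 at 23 °C → α = 2.4×10⁻⁴ K⁻¹
Layer 2 at 17 °C → α = 1.9×10⁻⁴ K⁻¹
Layer 3 at 9.4 °C → α = 1.4×10⁻⁴ K⁻¹
Layer 4 at 1.8 °C → α = 0.88×10⁻⁴ K⁻¹
0–110 m: 2.4×10⁻⁴ × 1.3 × 110 = 0.03432 m
110–430 m: 1 × 320 × 1.9×10⁻⁴ = 0.06080 m
Layer 3: 0.5 × 660 × 1.4×10⁻⁴ = 0.04620 m
Layer 4: 0.41 × 1400 × 0.88×10⁻⁴ = 0.050512 m
Δh = 0.03432 + 0.06080 + 0.04620 + 0.050512 = 0.191832 m ≈ 19.2 cm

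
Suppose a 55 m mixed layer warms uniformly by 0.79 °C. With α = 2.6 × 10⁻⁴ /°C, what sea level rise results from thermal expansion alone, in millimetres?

Δh = αΔT·H = 2.6×10⁻⁴ × 0.79 × 55 = 0.011297 m

Δh ≈ 11.3 mm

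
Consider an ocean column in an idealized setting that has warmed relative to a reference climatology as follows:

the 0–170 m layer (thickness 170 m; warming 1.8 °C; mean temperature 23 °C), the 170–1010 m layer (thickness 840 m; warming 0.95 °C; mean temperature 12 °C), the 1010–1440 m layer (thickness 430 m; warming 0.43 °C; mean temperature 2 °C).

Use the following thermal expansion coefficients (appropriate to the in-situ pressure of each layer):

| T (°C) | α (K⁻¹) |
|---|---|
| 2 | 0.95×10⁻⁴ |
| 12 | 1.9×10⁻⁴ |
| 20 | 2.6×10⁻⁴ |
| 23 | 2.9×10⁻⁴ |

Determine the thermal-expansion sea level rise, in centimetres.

Layer 1 at 23 °C → α = 2.9×10⁻⁴ K⁻¹
Layer 2 at 12 °C → α = 1.9×10⁻⁴ K⁻¹
Layer 3 at 2 °C → α = 0.95×10⁻⁴ K⁻¹
Layer 1: 2.9×10⁻⁴ × 170 × 1.8 = 0.08874 m
Layer 2: 840 × 1.9×10⁻⁴ × 0.95 = 0.15162 m
1010–1440 m: 0.95×10⁻⁴ × 0.43 × 430 = 0.0175655 m
Δh = 0.08874 + 0.15162 + 0.0175655 = 0.2579255 m ≈ 25.8 cm

Δh ≈ 25.8 cm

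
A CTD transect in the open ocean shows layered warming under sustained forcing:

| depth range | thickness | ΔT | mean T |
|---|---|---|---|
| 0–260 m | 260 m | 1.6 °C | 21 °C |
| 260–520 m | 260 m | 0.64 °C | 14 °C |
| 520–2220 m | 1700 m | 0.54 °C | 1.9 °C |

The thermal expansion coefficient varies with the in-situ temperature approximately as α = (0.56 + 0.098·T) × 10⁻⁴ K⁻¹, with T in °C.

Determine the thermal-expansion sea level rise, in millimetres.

Layer 1: α = (0.56 + 0.098×21)×10⁻⁴ = 2.618×10⁻⁴ K⁻¹
Layer 2: α = (0.56 + 0.098×14)×10⁻⁴ = 1.932×10⁻⁴ K⁻¹
Layer 3: α = (0.56 + 0.098×1.9)×10⁻⁴ = 0.7462×10⁻⁴ K⁻¹
1.6 × 260 × 2.618×10⁻⁴ = 0.1089088 m
0.64 × 1.932×10⁻⁴ × 260 = 0.03214848 m
520–2220 m: 0.7462×10⁻⁴ × 0.54 × 1700 = 0.06850116 m
Δh = 0.1089088 + 0.03214848 + 0.06850116 = 0.20955844 m

Δh ≈ 210 mm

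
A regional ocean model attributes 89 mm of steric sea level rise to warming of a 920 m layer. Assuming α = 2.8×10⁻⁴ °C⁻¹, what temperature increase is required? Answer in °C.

about 0.35 °C

ΔT = Δh/(αH) = 0.089 / (2.8×10⁻⁴ × 920) ≈ 0.3455 °C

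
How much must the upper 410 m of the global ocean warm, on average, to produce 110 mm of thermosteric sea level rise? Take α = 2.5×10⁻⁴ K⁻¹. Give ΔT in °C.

1.07 °C

ΔT = Δh/(αH) = 0.11 / (2.5×10⁻⁴ × 410) ≈ 1.073 °C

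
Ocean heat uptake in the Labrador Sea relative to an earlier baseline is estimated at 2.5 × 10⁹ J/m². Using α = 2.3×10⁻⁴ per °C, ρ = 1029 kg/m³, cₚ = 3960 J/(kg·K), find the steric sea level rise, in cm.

Δh ≈ 14.1 cm

Δh = αQ/(ρcₚ) = 2.3×10⁻⁴ × 2.5×10⁹ / (1029 × 3960) ≈ 0.14111 m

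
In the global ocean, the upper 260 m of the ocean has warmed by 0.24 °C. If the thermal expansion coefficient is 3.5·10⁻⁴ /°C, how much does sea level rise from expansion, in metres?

Δh = 0.0218 m

Δh = αΔT·H = 3.5×10⁻⁴ × 0.24 × 260 = 0.02184 m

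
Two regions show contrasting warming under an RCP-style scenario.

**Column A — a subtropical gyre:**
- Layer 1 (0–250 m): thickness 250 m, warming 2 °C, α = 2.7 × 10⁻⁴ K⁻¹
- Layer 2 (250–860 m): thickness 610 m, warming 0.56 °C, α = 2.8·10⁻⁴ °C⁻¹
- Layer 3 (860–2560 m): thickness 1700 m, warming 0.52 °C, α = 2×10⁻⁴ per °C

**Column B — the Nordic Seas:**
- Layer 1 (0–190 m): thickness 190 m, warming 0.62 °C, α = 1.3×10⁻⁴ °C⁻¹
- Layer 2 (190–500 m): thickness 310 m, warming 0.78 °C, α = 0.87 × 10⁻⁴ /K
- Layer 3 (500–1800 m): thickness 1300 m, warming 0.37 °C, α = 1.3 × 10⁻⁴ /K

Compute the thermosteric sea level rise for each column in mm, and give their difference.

A 0–250 m: 2.7×10⁻⁴ × 2 × 250 = 0.13500 m
A Layer 2: 2.8×10⁻⁴ × 0.56 × 610 = 0.095648 m
A 2×10⁻⁴ × 1700 × 0.52 = 0.17680 m
A total: 0.407448 m
B 0–190 m: 0.62 × 1.3×10⁻⁴ × 190 = 0.015314 m
B 190–500 m: 0.78 × 310 × 0.87×10⁻⁴ = 0.0210366 m
B 1300 × 1.3×10⁻⁴ × 0.37 = 0.06253 m
B total: 0.0988806 m
Difference: 0.407448 − 0.0988806 = 0.3085674 m

Δh_A ≈ 410 mm, Δh_B ≈ 99 mm; difference ≈ 310 mm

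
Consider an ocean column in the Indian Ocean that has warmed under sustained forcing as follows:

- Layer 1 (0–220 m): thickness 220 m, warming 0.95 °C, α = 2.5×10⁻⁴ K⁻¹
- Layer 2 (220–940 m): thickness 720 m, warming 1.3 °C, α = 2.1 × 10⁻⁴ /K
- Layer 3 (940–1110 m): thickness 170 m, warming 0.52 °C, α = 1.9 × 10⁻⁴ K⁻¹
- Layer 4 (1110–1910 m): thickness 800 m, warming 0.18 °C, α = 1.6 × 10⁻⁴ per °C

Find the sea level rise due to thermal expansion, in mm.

0–220 m: 220 × 2.5×10⁻⁴ × 0.95 = 0.05225 m
1.3 × 720 × 2.1×10⁻⁴ = 0.19656 m
940–1110 m: 1.9×10⁻⁴ × 0.52 × 170 = 0.016796 m
1110–1910 m: 1.6×10⁻⁴ × 800 × 0.18 = 0.02304 m
Δh = 0.05225 + 0.19656 + 0.016796 + 0.02304 = 0.288646 m

about 289 mm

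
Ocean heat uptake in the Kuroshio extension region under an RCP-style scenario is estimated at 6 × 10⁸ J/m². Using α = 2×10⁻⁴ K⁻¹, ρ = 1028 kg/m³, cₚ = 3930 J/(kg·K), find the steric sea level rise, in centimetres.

Δh = αQ/(ρcₚ) = 2×10⁻⁴ × 6×10⁸ / (1028 × 3930) ≈ 0.029703 m

Δh = 2.97 cm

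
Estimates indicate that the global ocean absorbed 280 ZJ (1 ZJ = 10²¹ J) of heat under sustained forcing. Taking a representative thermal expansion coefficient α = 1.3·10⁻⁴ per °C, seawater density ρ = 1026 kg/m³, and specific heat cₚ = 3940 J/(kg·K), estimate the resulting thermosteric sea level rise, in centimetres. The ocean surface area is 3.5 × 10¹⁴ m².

Δh = 2.57 cm

Per unit area: Q = 280×10²¹ / (3.5×10¹⁴) = 8×10⁸ J/m²
Δh = αQ/(ρcₚ) = 1.3×10⁻⁴ × 8×10⁸ / (1026 × 3940) ≈ 0.025727 m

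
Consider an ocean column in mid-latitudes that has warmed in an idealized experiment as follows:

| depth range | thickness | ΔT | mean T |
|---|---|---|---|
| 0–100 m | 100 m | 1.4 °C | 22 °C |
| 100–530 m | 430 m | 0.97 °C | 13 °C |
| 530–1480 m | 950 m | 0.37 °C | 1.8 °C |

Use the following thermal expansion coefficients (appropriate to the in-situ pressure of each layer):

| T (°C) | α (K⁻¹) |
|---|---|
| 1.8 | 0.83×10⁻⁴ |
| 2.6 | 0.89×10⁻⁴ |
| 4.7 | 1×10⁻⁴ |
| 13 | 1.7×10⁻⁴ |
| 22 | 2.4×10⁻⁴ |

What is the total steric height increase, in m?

about 0.134 m

Layer 1 at 22 °C → α = 2.4×10⁻⁴ K⁻¹
Layer 2 at 13 °C → α = 1.7×10⁻⁴ K⁻¹
Layer 3 at 1.8 °C → α = 0.83×10⁻⁴ K⁻¹
Layer 1: 1.4 × 100 × 2.4×10⁻⁴ = 0.03360 m
100–530 m: 430 × 0.97 × 1.7×10⁻⁴ = 0.070907 m
0.37 × 950 × 0.83×10⁻⁴ = 0.0291745 m
Δh = 0.03360 + 0.070907 + 0.0291745 = 0.1336815 m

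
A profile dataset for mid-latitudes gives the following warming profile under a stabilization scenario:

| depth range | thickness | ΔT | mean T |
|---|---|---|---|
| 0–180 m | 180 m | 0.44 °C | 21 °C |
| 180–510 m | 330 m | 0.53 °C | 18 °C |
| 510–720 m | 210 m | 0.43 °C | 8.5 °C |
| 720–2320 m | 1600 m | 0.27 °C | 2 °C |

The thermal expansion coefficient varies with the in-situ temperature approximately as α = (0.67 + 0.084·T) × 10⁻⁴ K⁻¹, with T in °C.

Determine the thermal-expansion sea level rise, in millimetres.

Layer 1: α = (0.67 + 0.084×21)×10⁻⁴ = 2.434×10⁻⁴ K⁻¹
Layer 2: α = (0.67 + 0.084×18)×10⁻⁴ = 2.182×10⁻⁴ K⁻¹
Layer 3: α = (0.67 + 0.084×8.5)×10⁻⁴ = 1.384×10⁻⁴ K⁻¹
Layer 4: α = (0.67 + 0.084×2)×10⁻⁴ = 0.838×10⁻⁴ K⁻¹
0–180 m: 0.44 × 180 × 2.434×10⁻⁴ = 0.01927728 m
Layer 2: 2.182×10⁻⁴ × 330 × 0.53 = 0.03816318 m
Layer 3: 1.384×10⁻⁴ × 0.43 × 210 = 0.01249752 m
Layer 4: 1600 × 0.838×10⁻⁴ × 0.27 = 0.0362016 m
Δh = 0.01927728 + 0.03816318 + 0.01249752 + 0.0362016 = 0.10613958 m

110 mm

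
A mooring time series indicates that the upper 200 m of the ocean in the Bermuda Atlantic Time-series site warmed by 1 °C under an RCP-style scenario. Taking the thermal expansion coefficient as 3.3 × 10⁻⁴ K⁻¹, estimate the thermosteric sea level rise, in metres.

Δh = αΔT·H = 3.3×10⁻⁴ × 1 × 200 = 0.06600 m

Δh ≈ 0.066 m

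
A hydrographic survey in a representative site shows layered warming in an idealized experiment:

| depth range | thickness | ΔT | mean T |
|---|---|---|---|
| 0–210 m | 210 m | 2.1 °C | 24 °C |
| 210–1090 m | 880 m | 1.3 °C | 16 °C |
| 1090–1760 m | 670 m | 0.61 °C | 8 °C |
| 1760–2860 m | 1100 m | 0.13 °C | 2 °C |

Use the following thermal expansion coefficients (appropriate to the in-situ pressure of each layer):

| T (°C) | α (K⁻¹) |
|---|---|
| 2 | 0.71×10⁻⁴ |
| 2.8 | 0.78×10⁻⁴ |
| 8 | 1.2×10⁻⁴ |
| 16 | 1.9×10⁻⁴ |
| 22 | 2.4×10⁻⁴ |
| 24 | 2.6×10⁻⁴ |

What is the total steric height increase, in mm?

Layer 1 at 24 °C → α = 2.6×10⁻⁴ K⁻¹
Layer 2 at 16 °C → α = 1.9×10⁻⁴ K⁻¹
Layer 3 at 8 °C → α = 1.2×10⁻⁴ K⁻¹
Layer 4 at 2 °C → α = 0.71×10⁻⁴ K⁻¹
0–210 m: 2.1 × 210 × 2.6×10⁻⁴ = 0.11466 m
210–1090 m: 1.9×10⁻⁴ × 880 × 1.3 = 0.21736 m
1090–1760 m: 0.61 × 1.2×10⁻⁴ × 670 = 0.049044 m
Layer 4: 0.71×10⁻⁴ × 1100 × 0.13 = 0.010153 m
Δh = 0.11466 + 0.21736 + 0.049044 + 0.010153 = 0.391217 m ≈ 391 mm

391 mm of thermosteric rise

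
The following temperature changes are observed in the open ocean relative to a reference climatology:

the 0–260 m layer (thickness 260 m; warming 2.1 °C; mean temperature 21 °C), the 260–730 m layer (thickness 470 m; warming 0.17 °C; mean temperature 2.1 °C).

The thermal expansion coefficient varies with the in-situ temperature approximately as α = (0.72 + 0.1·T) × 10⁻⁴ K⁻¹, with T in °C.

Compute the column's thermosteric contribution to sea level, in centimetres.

16 cm of thermosteric rise

Layer 1: α = (0.72 + 0.1×21)×10⁻⁴ = 2.82×10⁻⁴ K⁻¹
Layer 2: α = (0.72 + 0.1×2.1)×10⁻⁴ = 0.93×10⁻⁴ K⁻¹
2.1 × 260 × 2.82×10⁻⁴ = 0.153972 m
260–730 m: 0.93×10⁻⁴ × 0.17 × 470 = 0.0074307 m
Δh = 0.153972 + 0.0074307 = 0.1614027 m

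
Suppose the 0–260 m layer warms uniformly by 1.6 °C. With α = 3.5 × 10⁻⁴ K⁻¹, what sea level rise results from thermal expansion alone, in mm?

146 mm of thermosteric rise

Δh = αΔT·H = 3.5×10⁻⁴ × 1.6 × 260 = 0.14560 m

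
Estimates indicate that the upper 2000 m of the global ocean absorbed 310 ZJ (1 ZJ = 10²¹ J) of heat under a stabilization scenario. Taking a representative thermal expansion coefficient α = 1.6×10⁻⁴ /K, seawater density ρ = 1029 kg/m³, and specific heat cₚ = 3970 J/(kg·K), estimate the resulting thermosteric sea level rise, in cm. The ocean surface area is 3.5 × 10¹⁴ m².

3.47 cm of thermosteric rise

Per unit area: Q = 310×10²¹ / (3.5×10¹⁴) ≈ 8.857×10⁸ J/m²
Δh = αQ/(ρcₚ) = 1.6×10⁻⁴ × 8.857×10⁸ / (1029 × 3970) ≈ 0.03469 m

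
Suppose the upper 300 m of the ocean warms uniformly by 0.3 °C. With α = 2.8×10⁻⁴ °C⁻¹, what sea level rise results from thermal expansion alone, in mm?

Δh = αΔT·H = 2.8×10⁻⁴ × 0.3 × 300 = 0.02520 m

Δh = 25.2 mm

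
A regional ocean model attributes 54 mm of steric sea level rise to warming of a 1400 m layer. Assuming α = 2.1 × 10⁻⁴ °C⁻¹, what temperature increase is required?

ΔT = Δh/(αH) = 0.054 / (2.1×10⁻⁴ × 1400) ≈ 0.1837 K

about 0.18 K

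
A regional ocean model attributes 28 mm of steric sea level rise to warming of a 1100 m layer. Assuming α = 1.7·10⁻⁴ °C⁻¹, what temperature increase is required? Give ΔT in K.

ΔT = Δh/(αH) = 0.028 / (1.7×10⁻⁴ × 1100) ≈ 0.1497 K

ΔT ≈ 0.15 K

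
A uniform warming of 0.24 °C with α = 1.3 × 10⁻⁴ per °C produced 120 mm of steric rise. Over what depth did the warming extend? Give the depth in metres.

H = Δh/(αΔT) = 0.12 / (1.3×10⁻⁴ × 0.24) ≈ 3846 m

H ≈ 3850 m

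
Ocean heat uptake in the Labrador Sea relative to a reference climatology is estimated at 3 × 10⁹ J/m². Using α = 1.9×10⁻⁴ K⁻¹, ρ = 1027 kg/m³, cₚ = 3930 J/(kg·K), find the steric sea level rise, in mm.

Δh = αQ/(ρcₚ) = 1.9×10⁻⁴ × 3×10⁹ / (1027 × 3930) ≈ 0.14123 m

140 mm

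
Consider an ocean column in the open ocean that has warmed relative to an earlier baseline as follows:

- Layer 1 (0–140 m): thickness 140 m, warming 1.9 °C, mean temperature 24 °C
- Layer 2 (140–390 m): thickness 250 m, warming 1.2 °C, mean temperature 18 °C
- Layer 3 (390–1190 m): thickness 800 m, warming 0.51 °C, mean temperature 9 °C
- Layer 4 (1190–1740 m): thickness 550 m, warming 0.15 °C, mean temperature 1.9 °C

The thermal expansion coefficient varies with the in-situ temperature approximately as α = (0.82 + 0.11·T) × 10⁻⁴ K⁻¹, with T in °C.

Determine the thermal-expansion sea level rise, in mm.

258 mm of thermosteric rise

Layer 1: α = (0.82 + 0.11×24)×10⁻⁴ = 3.46×10⁻⁴ K⁻¹
Layer 2: α = (0.82 + 0.11×18)×10⁻⁴ = 2.8×10⁻⁴ K⁻¹
Layer 3: α = (0.82 + 0.11×9)×10⁻⁴ = 1.81×10⁻⁴ K⁻¹
Layer 4: α = (0.82 + 0.11×1.9)×10⁻⁴ = 1.029×10⁻⁴ K⁻¹
Layer 1: 3.46×10⁻⁴ × 1.9 × 140 = 0.092036 m
Layer 2: 250 × 2.8×10⁻⁴ × 1.2 = 0.08400 m
Layer 3: 1.81×10⁻⁴ × 0.51 × 800 = 0.073848 m
0.15 × 1.029×10⁻⁴ × 550 = 0.00848925 m
Δh = 0.092036 + 0.08400 + 0.073848 + 0.00848925 = 0.25837325 m ≈ 258 mm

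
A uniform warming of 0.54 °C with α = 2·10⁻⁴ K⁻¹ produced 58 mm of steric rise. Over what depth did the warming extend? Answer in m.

about 537 m

H = Δh/(αΔT) = 0.058 / (2×10⁻⁴ × 0.54) ≈ 537.0 m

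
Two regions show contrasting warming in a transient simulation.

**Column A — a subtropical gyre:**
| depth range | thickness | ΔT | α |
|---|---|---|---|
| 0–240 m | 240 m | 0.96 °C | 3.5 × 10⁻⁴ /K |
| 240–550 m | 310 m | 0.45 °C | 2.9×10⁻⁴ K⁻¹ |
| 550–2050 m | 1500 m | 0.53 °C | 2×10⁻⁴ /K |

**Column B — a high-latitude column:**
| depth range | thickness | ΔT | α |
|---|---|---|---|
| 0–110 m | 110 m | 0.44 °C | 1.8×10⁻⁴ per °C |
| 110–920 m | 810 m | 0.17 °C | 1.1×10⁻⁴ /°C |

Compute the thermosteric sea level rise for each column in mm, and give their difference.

A 0–240 m: 3.5×10⁻⁴ × 0.96 × 240 = 0.08064 m
A Layer 2: 310 × 0.45 × 2.9×10⁻⁴ = 0.040455 m
A 2×10⁻⁴ × 0.53 × 1500 = 0.15900 m
A total: 0.280095 m
B 0–110 m: 0.44 × 1.8×10⁻⁴ × 110 = 0.008712 m
B Layer 2: 810 × 1.1×10⁻⁴ × 0.17 = 0.015147 m
B total: 0.023859 m
Difference: 0.280095 − 0.023859 = 0.256236 m

A: 280 mm; B: 23.9 mm; difference 256 mm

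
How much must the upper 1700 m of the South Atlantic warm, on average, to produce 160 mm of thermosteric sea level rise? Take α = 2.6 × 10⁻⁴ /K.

about 0.36 °C

ΔT = Δh/(αH) = 0.16 / (2.6×10⁻⁴ × 1700) ≈ 0.3620 °C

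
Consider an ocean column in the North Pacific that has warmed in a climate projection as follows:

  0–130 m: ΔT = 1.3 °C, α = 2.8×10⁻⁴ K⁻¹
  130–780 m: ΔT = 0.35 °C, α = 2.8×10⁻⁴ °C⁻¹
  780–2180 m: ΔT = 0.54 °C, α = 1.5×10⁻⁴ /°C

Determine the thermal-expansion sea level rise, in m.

2.8×10⁻⁴ × 130 × 1.3 = 0.04732 m
130–780 m: 650 × 0.35 × 2.8×10⁻⁴ = 0.06370 m
Layer 3: 1.5×10⁻⁴ × 1400 × 0.54 = 0.11340 m
Δh = 0.04732 + 0.06370 + 0.11340 = 0.22442 m

about 0.224 m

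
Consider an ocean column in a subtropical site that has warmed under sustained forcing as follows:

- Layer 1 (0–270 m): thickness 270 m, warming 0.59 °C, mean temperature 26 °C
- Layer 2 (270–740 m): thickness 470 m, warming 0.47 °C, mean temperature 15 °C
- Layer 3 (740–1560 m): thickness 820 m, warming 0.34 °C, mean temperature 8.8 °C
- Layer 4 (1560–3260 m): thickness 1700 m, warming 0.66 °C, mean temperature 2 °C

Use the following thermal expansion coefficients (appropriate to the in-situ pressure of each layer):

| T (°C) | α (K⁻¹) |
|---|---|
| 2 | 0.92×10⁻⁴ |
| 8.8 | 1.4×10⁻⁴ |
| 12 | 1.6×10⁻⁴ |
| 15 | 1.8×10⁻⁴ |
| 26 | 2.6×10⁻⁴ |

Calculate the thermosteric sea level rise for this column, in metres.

Layer 1 at 26 °C → α = 2.6×10⁻⁴ K⁻¹
Layer 2 at 15 °C → α = 1.8×10⁻⁴ K⁻¹
Layer 3 at 8.8 °C → α = 1.4×10⁻⁴ K⁻¹
Layer 4 at 2 °C → α = 0.92×10⁻⁴ K⁻¹
Layer 1: 270 × 0.59 × 2.6×10⁻⁴ = 0.041418 m
270–740 m: 470 × 1.8×10⁻⁴ × 0.47 = 0.039762 m
Layer 3: 1.4×10⁻⁴ × 0.34 × 820 = 0.039032 m
Layer 4: 0.92×10⁻⁴ × 1700 × 0.66 = 0.103224 m
Δh = 0.041418 + 0.039762 + 0.039032 + 0.103224 = 0.223436 m ≈ 0.223 m

Δh = 0.223 m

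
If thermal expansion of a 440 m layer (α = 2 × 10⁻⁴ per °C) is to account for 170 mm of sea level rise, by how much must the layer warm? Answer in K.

1.93 K

ΔT = Δh/(αH) = 0.17 / (2×10⁻⁴ × 440) ≈ 1.932 K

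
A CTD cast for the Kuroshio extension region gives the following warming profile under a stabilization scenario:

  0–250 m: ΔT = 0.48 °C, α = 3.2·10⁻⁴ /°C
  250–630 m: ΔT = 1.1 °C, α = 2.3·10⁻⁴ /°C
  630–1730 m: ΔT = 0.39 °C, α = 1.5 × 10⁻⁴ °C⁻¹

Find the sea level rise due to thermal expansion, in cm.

Δh ≈ 20 cm

Layer 1: 0.48 × 3.2×10⁻⁴ × 250 = 0.03840 m
250–630 m: 1.1 × 380 × 2.3×10⁻⁴ = 0.09614 m
Layer 3: 0.39 × 1100 × 1.5×10⁻⁴ = 0.06435 m
Δh = 0.03840 + 0.09614 + 0.06435 = 0.19889 m ≈ 20 cm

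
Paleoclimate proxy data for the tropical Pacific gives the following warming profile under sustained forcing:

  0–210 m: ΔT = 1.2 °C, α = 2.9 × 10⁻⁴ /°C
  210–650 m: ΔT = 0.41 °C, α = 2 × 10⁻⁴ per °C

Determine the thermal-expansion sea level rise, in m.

about 0.109 m

1.2 × 2.9×10⁻⁴ × 210 = 0.07308 m
440 × 2×10⁻⁴ × 0.41 = 0.03608 m
Δh = 0.07308 + 0.03608 = 0.10916 m ≈ 0.109 m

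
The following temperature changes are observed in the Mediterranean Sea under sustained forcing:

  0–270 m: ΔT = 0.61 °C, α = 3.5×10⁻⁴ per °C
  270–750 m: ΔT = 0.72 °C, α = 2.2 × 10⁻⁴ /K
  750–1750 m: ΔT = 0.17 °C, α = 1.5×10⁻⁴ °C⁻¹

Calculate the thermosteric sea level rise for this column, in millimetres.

Δh ≈ 159 mm

3.5×10⁻⁴ × 0.61 × 270 = 0.057645 m
270–750 m: 2.2×10⁻⁴ × 480 × 0.72 = 0.076032 m
Layer 3: 0.17 × 1000 × 1.5×10⁻⁴ = 0.02550 m
Δh = 0.057645 + 0.076032 + 0.02550 = 0.159177 m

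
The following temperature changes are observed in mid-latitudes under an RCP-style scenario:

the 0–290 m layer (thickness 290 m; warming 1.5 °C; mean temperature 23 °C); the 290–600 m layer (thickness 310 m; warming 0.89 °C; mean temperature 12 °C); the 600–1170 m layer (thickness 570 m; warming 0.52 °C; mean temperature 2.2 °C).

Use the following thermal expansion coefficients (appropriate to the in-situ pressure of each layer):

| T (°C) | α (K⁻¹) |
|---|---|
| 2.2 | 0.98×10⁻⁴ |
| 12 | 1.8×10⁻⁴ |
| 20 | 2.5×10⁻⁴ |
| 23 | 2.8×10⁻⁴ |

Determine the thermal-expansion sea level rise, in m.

Layer 1 at 23 °C → α = 2.8×10⁻⁴ K⁻¹
Layer 2 at 12 °C → α = 1.8×10⁻⁴ K⁻¹
Layer 3 at 2.2 °C → α = 0.98×10⁻⁴ K⁻¹
290 × 2.8×10⁻⁴ × 1.5 = 0.12180 m
Layer 2: 0.89 × 1.8×10⁻⁴ × 310 = 0.049662 m
Layer 3: 570 × 0.98×10⁻⁴ × 0.52 = 0.0290472 m
Δh = 0.12180 + 0.049662 + 0.0290472 = 0.2005092 m ≈ 0.20 m

Δh ≈ 0.20 m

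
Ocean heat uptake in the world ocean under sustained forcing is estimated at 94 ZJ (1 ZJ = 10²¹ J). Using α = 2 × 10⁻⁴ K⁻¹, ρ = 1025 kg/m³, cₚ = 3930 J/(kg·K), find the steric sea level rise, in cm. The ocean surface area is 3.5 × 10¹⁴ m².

about 1.33 cm

Per unit area: Q = 94×10²¹ / (3.5×10¹⁴) ≈ 2.686×10⁸ J/m²
Δh = αQ/(ρcₚ) = 2×10⁻⁴ × 2.686×10⁸ / (1025 × 3930) ≈ 0.013336 m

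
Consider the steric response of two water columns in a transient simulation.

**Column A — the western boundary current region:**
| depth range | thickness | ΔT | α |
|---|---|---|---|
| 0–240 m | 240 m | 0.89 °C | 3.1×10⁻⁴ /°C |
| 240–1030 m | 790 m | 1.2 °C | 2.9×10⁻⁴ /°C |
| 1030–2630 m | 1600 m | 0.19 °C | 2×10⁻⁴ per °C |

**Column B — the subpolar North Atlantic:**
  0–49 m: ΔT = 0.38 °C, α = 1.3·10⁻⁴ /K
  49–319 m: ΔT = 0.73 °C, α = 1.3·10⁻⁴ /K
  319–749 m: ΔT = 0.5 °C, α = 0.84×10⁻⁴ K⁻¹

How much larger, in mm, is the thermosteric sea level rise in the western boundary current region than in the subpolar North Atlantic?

A 0–240 m: 0.89 × 240 × 3.1×10⁻⁴ = 0.066216 m
A 240–1030 m: 1.2 × 2.9×10⁻⁴ × 790 = 0.27492 m
A Layer 3: 0.19 × 1600 × 2×10⁻⁴ = 0.06080 m
A total: 0.401936 m
B Layer 1: 0.38 × 49 × 1.3×10⁻⁴ = 0.0024206 m
B 1.3×10⁻⁴ × 270 × 0.73 = 0.025623 m
B Layer 3: 0.5 × 430 × 0.84×10⁻⁴ = 0.01806 m
B total: 0.0461036 m
Difference: 0.401936 − 0.0461036 = 0.3558324 m

356 mm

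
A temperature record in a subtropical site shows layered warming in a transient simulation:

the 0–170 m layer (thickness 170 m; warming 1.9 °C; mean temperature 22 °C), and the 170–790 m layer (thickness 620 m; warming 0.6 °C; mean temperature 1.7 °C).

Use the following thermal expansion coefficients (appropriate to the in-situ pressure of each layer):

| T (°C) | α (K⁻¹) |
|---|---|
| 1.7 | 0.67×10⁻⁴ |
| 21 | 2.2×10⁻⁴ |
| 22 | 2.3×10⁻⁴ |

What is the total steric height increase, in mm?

Layer 1 at 22 °C → α = 2.3×10⁻⁴ K⁻¹
Layer 2 at 1.7 °C → α = 0.67×10⁻⁴ K⁻¹
0–170 m: 1.9 × 170 × 2.3×10⁻⁴ = 0.07429 m
Layer 2: 0.6 × 620 × 0.67×10⁻⁴ = 0.024924 m
Δh = 0.07429 + 0.024924 = 0.099214 m

Δh ≈ 99 mm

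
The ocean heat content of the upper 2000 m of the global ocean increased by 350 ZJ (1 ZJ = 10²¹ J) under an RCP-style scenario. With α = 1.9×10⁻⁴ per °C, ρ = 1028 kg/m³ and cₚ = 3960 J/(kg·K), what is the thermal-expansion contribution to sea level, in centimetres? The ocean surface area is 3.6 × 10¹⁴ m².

Per unit area: Q = 350×10²¹ / (3.6×10¹⁴) ≈ 9.722×10⁸ J/m²
Δh = αQ/(ρcₚ) = 1.9×10⁻⁴ × 9.722×10⁸ / (1028 × 3960) ≈ 0.045375 m

about 4.5 cm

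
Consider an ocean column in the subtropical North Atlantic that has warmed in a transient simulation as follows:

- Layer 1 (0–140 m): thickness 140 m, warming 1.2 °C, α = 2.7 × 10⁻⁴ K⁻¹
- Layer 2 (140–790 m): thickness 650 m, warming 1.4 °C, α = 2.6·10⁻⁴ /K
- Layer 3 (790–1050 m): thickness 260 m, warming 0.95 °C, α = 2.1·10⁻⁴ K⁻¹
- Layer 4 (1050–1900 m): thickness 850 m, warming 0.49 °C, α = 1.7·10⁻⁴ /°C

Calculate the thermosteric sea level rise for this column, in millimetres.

Δh ≈ 405 mm

0–140 m: 140 × 1.2 × 2.7×10⁻⁴ = 0.04536 m
2.6×10⁻⁴ × 650 × 1.4 = 0.23660 m
790–1050 m: 2.1×10⁻⁴ × 260 × 0.95 = 0.05187 m
Layer 4: 1.7×10⁻⁴ × 850 × 0.49 = 0.070805 m
Δh = 0.04536 + 0.23660 + 0.05187 + 0.070805 = 0.404635 m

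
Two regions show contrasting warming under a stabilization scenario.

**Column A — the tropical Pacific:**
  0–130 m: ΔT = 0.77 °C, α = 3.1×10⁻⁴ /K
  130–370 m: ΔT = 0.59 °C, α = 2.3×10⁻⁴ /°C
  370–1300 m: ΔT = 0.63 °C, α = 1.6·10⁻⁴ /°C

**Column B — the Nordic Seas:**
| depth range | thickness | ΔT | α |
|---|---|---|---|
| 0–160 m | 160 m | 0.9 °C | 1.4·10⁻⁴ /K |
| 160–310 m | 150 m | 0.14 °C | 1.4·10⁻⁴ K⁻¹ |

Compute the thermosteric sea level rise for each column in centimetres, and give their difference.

A 130 × 0.77 × 3.1×10⁻⁴ = 0.031031 m
A 130–370 m: 0.59 × 2.3×10⁻⁴ × 240 = 0.032568 m
A 930 × 0.63 × 1.6×10⁻⁴ = 0.093744 m
A total: 0.157343 m
B 0.9 × 160 × 1.4×10⁻⁴ = 0.02016 m
B 0.14 × 1.4×10⁻⁴ × 150 = 0.00294 m
B total: 0.02310 m
Difference: 0.157343 − 0.02310 = 0.134243 m

Δh_A ≈ 16 cm, Δh_B ≈ 2.3 cm; difference ≈ 13 cm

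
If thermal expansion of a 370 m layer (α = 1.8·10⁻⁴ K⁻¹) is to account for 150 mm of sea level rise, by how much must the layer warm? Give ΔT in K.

ΔT ≈ 2.3 K

ΔT = Δh/(αH) = 0.15 / (1.8×10⁻⁴ × 370) ≈ 2.252 K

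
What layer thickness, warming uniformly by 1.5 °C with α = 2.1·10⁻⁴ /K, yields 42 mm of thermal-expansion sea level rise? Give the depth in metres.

H = Δh/(αΔT) = 0.042 / (2.1×10⁻⁴ × 1.5) ≈ 133.3 m

H ≈ 133 m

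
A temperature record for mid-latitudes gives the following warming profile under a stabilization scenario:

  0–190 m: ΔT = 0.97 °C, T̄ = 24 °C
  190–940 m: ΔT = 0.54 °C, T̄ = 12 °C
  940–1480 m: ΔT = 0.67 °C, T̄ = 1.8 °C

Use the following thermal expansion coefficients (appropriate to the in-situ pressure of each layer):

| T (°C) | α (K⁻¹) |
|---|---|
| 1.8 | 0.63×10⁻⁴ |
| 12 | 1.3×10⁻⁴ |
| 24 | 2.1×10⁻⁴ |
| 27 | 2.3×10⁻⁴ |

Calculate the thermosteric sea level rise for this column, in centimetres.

Layer 1 at 24 °C → α = 2.1×10⁻⁴ K⁻¹
Layer 2 at 12 °C → α = 1.3×10⁻⁴ K⁻¹
Layer 3 at 1.8 °C → α = 0.63×10⁻⁴ K⁻¹
0.97 × 2.1×10⁻⁴ × 190 = 0.038703 m
0.54 × 750 × 1.3×10⁻⁴ = 0.05265 m
940–1480 m: 540 × 0.63×10⁻⁴ × 0.67 = 0.0227934 m
Δh = 0.038703 + 0.05265 + 0.0227934 = 0.1141464 m

11 cm of thermosteric rise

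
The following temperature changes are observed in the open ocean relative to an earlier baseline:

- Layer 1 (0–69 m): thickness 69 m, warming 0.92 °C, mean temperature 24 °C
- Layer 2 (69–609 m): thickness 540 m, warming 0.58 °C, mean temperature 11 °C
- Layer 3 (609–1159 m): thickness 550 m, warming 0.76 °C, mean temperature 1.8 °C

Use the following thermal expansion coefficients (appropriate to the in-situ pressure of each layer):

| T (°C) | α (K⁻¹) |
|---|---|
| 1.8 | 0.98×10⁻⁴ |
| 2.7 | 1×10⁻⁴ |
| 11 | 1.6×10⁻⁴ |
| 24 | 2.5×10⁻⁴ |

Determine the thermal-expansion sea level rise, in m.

0.107 m of thermosteric rise

Layer 1 at 24 °C → α = 2.5×10⁻⁴ K⁻¹
Layer 2 at 11 °C → α = 1.6×10⁻⁴ K⁻¹
Layer 3 at 1.8 °C → α = 0.98×10⁻⁴ K⁻¹
Layer 1: 0.92 × 2.5×10⁻⁴ × 69 = 0.01587 m
69–609 m: 0.58 × 1.6×10⁻⁴ × 540 = 0.050112 m
Layer 3: 0.76 × 0.98×10⁻⁴ × 550 = 0.040964 m
Δh = 0.01587 + 0.050112 + 0.040964 = 0.106946 m ≈ 0.107 m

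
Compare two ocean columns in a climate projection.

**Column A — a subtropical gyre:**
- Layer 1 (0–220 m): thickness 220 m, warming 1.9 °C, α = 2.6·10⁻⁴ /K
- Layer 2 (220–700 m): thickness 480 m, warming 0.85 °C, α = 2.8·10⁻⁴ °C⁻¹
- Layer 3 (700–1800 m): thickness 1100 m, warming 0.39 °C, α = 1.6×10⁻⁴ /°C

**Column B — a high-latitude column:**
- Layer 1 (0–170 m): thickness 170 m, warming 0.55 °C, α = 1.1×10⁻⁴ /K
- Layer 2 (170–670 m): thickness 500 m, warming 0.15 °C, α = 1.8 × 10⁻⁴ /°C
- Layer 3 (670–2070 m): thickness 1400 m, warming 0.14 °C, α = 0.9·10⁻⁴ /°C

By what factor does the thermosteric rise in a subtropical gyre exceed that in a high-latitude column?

A 1.9 × 220 × 2.6×10⁻⁴ = 0.10868 m
A Layer 2: 0.85 × 480 × 2.8×10⁻⁴ = 0.11424 m
A Layer 3: 1100 × 1.6×10⁻⁴ × 0.39 = 0.06864 m
A total: 0.29156 m
B 0–170 m: 0.55 × 170 × 1.1×10⁻⁴ = 0.010285 m
B 170–670 m: 0.15 × 1.8×10⁻⁴ × 500 = 0.01350 m
B 670–2070 m: 0.9×10⁻⁴ × 0.14 × 1400 = 0.01764 m
B total: 0.041425 m
Ratio: 0.29156 / 0.041425 ≈ 7.038

7.0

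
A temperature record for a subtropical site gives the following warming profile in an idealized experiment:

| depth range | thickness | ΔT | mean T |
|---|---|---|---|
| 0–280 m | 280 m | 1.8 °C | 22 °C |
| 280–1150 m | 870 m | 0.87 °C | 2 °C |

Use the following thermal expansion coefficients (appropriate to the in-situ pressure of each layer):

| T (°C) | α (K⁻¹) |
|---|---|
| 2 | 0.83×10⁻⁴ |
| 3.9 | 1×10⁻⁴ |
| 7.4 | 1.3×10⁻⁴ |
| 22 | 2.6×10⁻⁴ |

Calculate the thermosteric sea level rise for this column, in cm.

19.4 cm

Layer 1 at 22 °C → α = 2.6×10⁻⁴ K⁻¹
Layer 2 at 2 °C → α = 0.83×10⁻⁴ K⁻¹
Layer 1: 1.8 × 280 × 2.6×10⁻⁴ = 0.13104 m
280–1150 m: 0.87 × 870 × 0.83×10⁻⁴ = 0.0628227 m
Δh = 0.13104 + 0.0628227 = 0.1938627 m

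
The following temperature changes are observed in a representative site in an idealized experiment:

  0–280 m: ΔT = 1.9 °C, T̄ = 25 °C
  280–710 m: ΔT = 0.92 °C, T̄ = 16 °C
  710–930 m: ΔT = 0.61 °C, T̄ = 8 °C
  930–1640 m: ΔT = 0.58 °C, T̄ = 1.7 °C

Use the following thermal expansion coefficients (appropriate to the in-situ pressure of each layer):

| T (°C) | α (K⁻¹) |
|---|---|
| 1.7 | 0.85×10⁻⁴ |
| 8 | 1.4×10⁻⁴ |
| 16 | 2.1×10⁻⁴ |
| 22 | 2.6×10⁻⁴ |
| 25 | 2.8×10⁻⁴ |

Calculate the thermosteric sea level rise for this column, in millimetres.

Layer 1 at 25 °C → α = 2.8×10⁻⁴ K⁻¹
Layer 2 at 16 °C → α = 2.1×10⁻⁴ K⁻¹
Layer 3 at 8 °C → α = 1.4×10⁻⁴ K⁻¹
Layer 4 at 1.7 °C → α = 0.85×10⁻⁴ K⁻¹
2.8×10⁻⁴ × 280 × 1.9 = 0.14896 m
280–710 m: 2.1×10⁻⁴ × 430 × 0.92 = 0.083076 m
1.4×10⁻⁴ × 220 × 0.61 = 0.018788 m
Layer 4: 0.58 × 0.85×10⁻⁴ × 710 = 0.035003 m
Δh = 0.14896 + 0.083076 + 0.018788 + 0.035003 = 0.285827 m ≈ 286 mm

286 mm of thermosteric rise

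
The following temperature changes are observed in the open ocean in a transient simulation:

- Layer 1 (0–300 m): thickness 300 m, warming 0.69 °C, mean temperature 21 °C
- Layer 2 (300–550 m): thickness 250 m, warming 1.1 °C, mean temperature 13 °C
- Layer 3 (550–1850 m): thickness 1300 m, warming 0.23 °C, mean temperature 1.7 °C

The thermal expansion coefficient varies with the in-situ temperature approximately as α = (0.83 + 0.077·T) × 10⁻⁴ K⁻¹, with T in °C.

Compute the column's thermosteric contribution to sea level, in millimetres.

about 130 mm

Layer 1: α = (0.83 + 0.077×21)×10⁻⁴ = 2.447×10⁻⁴ K⁻¹
Layer 2: α = (0.83 + 0.077×13)×10⁻⁴ = 1.831×10⁻⁴ K⁻¹
Layer 3: α = (0.83 + 0.077×1.7)×10⁻⁴ = 0.9609×10⁻⁴ K⁻¹
0–300 m: 300 × 2.447×10⁻⁴ × 0.69 = 0.0506529 m
Layer 2: 250 × 1.831×10⁻⁴ × 1.1 = 0.0503525 m
0.9609×10⁻⁴ × 0.23 × 1300 = 0.02873091 m
Δh = 0.0506529 + 0.0503525 + 0.02873091 = 0.12973631 m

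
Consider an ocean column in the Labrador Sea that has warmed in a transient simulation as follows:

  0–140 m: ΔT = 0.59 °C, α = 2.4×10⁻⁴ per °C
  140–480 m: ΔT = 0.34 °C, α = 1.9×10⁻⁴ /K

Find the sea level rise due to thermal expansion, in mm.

2.4×10⁻⁴ × 0.59 × 140 = 0.019824 m
Layer 2: 1.9×10⁻⁴ × 0.34 × 340 = 0.021964 m
Δh = 0.019824 + 0.021964 = 0.041788 m ≈ 41.8 mm

41.8 mm of thermosteric rise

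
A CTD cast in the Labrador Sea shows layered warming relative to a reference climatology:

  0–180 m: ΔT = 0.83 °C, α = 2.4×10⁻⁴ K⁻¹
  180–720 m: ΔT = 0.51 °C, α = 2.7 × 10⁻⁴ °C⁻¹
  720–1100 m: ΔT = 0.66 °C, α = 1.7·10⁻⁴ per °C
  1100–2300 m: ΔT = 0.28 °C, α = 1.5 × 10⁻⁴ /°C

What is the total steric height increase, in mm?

Layer 1: 180 × 0.83 × 2.4×10⁻⁴ = 0.035856 m
180–720 m: 540 × 2.7×10⁻⁴ × 0.51 = 0.074358 m
720–1100 m: 1.7×10⁻⁴ × 0.66 × 380 = 0.042636 m
1100–2300 m: 0.28 × 1200 × 1.5×10⁻⁴ = 0.05040 m
Δh = 0.035856 + 0.074358 + 0.042636 + 0.05040 = 0.20325 m ≈ 203 mm

about 203 mm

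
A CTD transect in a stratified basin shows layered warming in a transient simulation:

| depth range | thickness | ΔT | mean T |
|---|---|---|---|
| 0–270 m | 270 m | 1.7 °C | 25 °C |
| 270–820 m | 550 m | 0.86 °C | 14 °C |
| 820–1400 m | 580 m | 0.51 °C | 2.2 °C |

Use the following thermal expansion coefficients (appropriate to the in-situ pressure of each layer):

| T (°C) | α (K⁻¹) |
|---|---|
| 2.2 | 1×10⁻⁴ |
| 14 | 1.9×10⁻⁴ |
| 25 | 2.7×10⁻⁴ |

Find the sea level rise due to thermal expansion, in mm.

Layer 1 at 25 °C → α = 2.7×10⁻⁴ K⁻¹
Layer 2 at 14 °C → α = 1.9×10⁻⁴ K⁻¹
Layer 3 at 2.2 °C → α = 1×10⁻⁴ K⁻¹
270 × 2.7×10⁻⁴ × 1.7 = 0.12393 m
270–820 m: 1.9×10⁻⁴ × 0.86 × 550 = 0.08987 m
820–1400 m: 1×10⁻⁴ × 0.51 × 580 = 0.02958 m
Δh = 0.12393 + 0.08987 + 0.02958 = 0.24338 m

243 mm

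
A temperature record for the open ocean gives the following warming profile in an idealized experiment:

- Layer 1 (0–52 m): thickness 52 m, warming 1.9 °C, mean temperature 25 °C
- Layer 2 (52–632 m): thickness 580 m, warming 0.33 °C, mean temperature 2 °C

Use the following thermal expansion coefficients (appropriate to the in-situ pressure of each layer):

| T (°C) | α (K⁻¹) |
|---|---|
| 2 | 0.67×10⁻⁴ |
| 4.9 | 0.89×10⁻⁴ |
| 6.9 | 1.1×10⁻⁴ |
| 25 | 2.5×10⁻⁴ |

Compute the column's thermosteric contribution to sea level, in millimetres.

Δh = 37.5 mm

Layer 1 at 25 °C → α = 2.5×10⁻⁴ K⁻¹
Layer 2 at 2 °C → α = 0.67×10⁻⁴ K⁻¹
Layer 1: 1.9 × 52 × 2.5×10⁻⁴ = 0.02470 m
580 × 0.33 × 0.67×10⁻⁴ = 0.0128238 m
Δh = 0.02470 + 0.0128238 = 0.0375238 m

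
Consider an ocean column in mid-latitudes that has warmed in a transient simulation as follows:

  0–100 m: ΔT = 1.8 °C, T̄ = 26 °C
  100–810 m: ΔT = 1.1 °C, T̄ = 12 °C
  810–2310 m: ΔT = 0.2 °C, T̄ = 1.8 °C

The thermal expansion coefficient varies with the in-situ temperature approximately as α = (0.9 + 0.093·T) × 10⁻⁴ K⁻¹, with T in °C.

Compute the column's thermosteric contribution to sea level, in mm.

Layer 1: α = (0.9 + 0.093×26)×10⁻⁴ = 3.318×10⁻⁴ K⁻¹
Layer 2: α = (0.9 + 0.093×12)×10⁻⁴ = 2.016×10⁻⁴ K⁻¹
Layer 3: α = (0.9 + 0.093×1.8)×10⁻⁴ = 1.0674×10⁻⁴ K⁻¹
1.8 × 100 × 3.318×10⁻⁴ = 0.059724 m
Layer 2: 1.1 × 710 × 2.016×10⁻⁴ = 0.1574496 m
Layer 3: 1.0674×10⁻⁴ × 1500 × 0.2 = 0.032022 m
Δh = 0.059724 + 0.1574496 + 0.032022 = 0.2491956 m ≈ 249 mm

249 mm of thermosteric rise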